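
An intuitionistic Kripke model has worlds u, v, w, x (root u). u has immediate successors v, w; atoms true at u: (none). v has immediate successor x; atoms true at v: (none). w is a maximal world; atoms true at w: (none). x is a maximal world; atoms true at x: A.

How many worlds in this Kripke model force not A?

1

u: does not force it — u does not force not A since x is accessible from u and x forces A.
v: does not force it.
w: forces it.
x: does not force it.
Worlds forcing the formula: {w}.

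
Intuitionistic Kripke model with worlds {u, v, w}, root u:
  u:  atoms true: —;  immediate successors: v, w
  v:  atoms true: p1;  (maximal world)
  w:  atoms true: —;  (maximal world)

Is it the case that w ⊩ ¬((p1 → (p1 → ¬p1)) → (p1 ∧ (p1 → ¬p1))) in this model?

w ⊩ ¬((p1 → (p1 → ¬p1)) → (p1 ∧ (p1 → ¬p1))): no world accessible from w forces (p1 → (p1 → ¬p1)) → (p1 ∧ (p1 → ¬p1)).

Yes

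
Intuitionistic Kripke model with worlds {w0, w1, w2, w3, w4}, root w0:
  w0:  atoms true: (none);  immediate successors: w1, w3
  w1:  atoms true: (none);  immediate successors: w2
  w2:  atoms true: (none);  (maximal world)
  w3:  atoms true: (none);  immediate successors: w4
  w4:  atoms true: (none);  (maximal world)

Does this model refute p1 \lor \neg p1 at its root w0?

No

w0 \Vdash p1 \lor \neg p1 via the disjunct \neg p1.
So the root w0 forces p1 \lor \neg p1; the model is not a countermodel.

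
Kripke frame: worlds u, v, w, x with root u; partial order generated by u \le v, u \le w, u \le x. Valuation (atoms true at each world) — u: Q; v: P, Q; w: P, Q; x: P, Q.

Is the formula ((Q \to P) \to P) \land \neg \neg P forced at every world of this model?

u \Vdash ((Q \to P) \to P) \land \neg \neg P since u forces both conjuncts.
Since the root u forces ((Q \to P) \to P) \land \neg \neg P and forcing is persistent (monotone upward), every world forces it.

Yes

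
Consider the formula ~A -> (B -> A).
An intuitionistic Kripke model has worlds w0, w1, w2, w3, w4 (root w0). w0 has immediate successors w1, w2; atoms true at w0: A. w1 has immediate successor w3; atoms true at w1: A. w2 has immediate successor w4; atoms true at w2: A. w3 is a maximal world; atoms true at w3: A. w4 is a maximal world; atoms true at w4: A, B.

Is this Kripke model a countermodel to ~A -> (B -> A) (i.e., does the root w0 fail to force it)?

No

w0 ||- ~A -> (B -> A) vacuously: no world accessible from w0 forces the antecedent ~A.
So the root w0 forces ~A -> (B -> A); the model is not a countermodel.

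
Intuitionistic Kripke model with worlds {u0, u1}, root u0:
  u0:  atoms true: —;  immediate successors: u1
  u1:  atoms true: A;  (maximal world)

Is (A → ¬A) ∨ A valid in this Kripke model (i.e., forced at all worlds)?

No

Not every world: u0 ⊮ (A → ¬A) ∨ A.
u0 ⊮ (A → ¬A) ∨ A: neither disjunct is forced at u0.
u0 ⊮ A → ¬A: at the accessible world u1, u1 ⊩ A but u1 ⊮ ¬A.
u1 ⊮ ¬A since u1 is accessible from u1 and u1 ⊩ A.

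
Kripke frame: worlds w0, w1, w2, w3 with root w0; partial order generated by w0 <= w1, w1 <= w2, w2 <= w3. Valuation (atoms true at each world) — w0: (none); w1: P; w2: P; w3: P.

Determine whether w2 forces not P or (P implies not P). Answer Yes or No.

No

w2 does not force not P or (P implies not P): neither disjunct is forced at w2.
w2 does not force not P since w2 is accessible from w2 and w2 forces P.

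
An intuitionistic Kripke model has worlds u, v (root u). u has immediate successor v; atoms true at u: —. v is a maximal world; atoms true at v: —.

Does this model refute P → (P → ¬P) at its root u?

No

u ⊩ P → (P → ¬P) vacuously: no world accessible from u forces the antecedent P.
So the root u forces P → (P → ¬P); the model is not a countermodel.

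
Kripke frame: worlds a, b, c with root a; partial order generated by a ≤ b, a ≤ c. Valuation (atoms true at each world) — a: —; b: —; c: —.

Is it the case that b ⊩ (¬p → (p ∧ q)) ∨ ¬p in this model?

Yes

b ⊩ (¬p → (p ∧ q)) ∨ ¬p via the disjunct ¬p.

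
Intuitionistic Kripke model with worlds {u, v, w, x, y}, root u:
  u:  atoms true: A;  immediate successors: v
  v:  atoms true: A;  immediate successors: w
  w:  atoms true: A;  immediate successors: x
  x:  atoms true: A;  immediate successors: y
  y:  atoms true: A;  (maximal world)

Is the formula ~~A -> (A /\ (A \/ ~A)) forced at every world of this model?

u ||- ~~A -> (A /\ (A \/ ~A)): every world accessible from u that forces ~~A (namely u, v, w, x, y) also forces A /\ (A \/ ~A).
Since the root u forces ~~A -> (A /\ (A \/ ~A)) and forcing is persistent (monotone upward), every world forces it.

Yes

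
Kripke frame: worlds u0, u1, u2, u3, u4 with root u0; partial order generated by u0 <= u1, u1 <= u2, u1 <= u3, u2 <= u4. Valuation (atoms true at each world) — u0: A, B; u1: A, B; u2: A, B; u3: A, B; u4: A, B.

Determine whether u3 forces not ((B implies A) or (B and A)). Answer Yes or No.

u3 does not force not ((B implies A) or (B and A)) since u3 is accessible from u3 and u3 forces (B implies A) or (B and A).
u3 forces (B implies A) or (B and A) via the disjunct B implies A.

No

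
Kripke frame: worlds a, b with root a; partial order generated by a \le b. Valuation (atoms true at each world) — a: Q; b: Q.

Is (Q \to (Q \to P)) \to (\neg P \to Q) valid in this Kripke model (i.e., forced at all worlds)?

a \Vdash (Q \to (Q \to P)) \to (\neg P \to Q) vacuously: no world accessible from a forces the antecedent Q \to (Q \to P).
Since the root a forces (Q \to (Q \to P)) \to (\neg P \to Q) and forcing is persistent (monotone upward), every world forces it.

Yes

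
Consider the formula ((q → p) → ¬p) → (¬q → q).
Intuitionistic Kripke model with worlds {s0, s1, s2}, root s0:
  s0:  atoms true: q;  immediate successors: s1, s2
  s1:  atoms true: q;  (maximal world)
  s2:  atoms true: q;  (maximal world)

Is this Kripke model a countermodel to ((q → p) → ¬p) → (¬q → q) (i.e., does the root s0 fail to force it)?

No

s0 ⊩ ((q → p) → ¬p) → (¬q → q): every world accessible from s0 that forces (q → p) → ¬p (namely s0, s1, s2) also forces ¬q → q.
So the root s0 forces ((q → p) → ¬p) → (¬q → q); the model is not a countermodel.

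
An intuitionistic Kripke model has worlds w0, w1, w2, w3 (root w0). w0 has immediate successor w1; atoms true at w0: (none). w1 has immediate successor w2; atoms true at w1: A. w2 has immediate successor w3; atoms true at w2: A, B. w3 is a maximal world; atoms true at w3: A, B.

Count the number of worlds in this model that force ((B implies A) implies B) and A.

2

w0: does not force it — w0 does not force ((B implies A) implies B) and A since w0 fails (B implies A) implies B.
w1: does not force it — w1 does not force ((B implies A) implies B) and A since w1 fails (B implies A) implies B.
w2: forces it.
w3: forces it.
Worlds forcing the formula: {w2, w3}.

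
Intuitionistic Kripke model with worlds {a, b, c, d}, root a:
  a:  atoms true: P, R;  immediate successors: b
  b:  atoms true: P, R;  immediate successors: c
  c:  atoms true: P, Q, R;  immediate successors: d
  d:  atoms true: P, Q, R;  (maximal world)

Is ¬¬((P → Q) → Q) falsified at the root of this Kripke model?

a ⊩ ¬¬((P → Q) → Q): no world accessible from a forces ¬((P → Q) → Q).
So the root a forces ¬¬((P → Q) → Q); the model is not a countermodel.

No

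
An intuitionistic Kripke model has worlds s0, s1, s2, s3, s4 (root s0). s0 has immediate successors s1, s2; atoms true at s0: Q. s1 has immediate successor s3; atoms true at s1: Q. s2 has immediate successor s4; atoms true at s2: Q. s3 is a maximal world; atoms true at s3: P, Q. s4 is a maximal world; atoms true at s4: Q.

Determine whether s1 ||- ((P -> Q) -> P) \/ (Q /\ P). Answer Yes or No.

s1 ||-/- ((P -> Q) -> P) \/ (Q /\ P): neither disjunct is forced at s1.
s1 ||-/- (P -> Q) -> P: already at s1 itself, s1 ||- P -> Q but s1 ||-/- P.
s1 lacks atom P, so s1 ||-/- P.

No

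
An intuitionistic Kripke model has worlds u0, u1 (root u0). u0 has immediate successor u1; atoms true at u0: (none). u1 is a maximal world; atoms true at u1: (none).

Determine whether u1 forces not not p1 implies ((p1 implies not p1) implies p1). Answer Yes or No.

Yes

u1 forces not not p1 implies ((p1 implies not p1) implies p1) vacuously: no world accessible from u1 forces the antecedent not not p1.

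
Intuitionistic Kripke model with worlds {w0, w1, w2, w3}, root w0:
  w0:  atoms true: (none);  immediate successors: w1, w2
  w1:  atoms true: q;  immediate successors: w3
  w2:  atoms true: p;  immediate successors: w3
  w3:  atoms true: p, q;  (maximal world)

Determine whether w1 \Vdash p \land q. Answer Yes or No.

w1 \nVdash p \land q since w1 fails p.

No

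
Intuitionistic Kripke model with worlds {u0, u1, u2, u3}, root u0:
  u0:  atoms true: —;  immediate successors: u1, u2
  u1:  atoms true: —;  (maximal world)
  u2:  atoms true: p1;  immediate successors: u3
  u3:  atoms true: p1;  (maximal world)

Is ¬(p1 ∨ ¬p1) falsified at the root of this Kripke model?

u0 ⊮ ¬(p1 ∨ ¬p1) since u1 is accessible from u0 and u1 ⊩ p1 ∨ ¬p1.
u1 ⊩ p1 ∨ ¬p1 via the disjunct ¬p1.
So the root u0 does not force ¬(p1 ∨ ¬p1); the model is a countermodel.

Yes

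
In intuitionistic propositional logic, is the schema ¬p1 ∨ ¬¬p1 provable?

This is the weak law of excluded middle, which is not intuitionistically valid.
A Kripke countermodel: worlds w0, w1, w2; order generated by w0 ≤ w1, w0 ≤ w2; atoms true at each world — w0:{}; w1:{p1}; w2:{}.
w0 ⊮ ¬p1 ∨ ¬¬p1: neither disjunct is forced at w0.
w0 ⊮ ¬p1 since w1 is accessible from w0 and w1 ⊩ p1.
So the root w0 does not force the formula.

No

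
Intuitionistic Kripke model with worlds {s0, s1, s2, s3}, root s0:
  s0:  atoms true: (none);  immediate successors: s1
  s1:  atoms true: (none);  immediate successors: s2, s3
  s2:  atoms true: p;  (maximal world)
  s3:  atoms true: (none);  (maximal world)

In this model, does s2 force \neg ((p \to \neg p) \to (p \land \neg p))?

s2 \nVdash \neg ((p \to \neg p) \to (p \land \neg p)) since s2 is accessible from s2 and s2 \Vdash (p \to \neg p) \to (p \land \neg p).
s2 \Vdash (p \to \neg p) \to (p \land \neg p) vacuously: no world accessible from s2 forces the antecedent p \to \neg p.

No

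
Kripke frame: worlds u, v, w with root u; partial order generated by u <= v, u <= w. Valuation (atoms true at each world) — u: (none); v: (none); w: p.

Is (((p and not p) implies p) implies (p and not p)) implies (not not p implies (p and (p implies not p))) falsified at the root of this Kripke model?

u forces (((p and not p) implies p) implies (p and not p)) implies (not not p implies (p and (p implies not p))) vacuously: no world accessible from u forces the antecedent ((p and not p) implies p) implies (p and not p).
So the root u forces (((p and not p) implies p) implies (p and not p)) implies (not not p implies (p and (p implies not p))); the model is not a countermodel.

No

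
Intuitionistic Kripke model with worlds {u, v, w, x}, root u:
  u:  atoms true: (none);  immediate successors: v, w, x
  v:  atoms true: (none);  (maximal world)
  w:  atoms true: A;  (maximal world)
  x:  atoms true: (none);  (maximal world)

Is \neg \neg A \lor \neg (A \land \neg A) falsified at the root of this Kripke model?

No

u \Vdash \neg \neg A \lor \neg (A \land \neg A) via the disjunct \neg (A \land \neg A).
So the root u forces \neg \neg A \lor \neg (A \land \neg A); the model is not a countermodel.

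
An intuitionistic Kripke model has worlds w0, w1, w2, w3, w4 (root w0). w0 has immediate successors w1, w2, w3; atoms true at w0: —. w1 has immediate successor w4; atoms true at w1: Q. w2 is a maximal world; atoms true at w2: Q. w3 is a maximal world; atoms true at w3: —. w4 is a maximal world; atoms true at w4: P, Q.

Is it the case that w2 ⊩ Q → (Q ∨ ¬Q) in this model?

w2 ⊩ Q → (Q ∨ ¬Q): every world accessible from w2 that forces Q (namely w2) also forces Q ∨ ¬Q.

Yes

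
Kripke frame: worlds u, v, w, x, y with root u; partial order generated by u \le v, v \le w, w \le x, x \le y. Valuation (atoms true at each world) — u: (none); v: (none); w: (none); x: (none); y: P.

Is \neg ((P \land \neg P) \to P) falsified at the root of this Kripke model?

Yes

u \nVdash \neg ((P \land \neg P) \to P) since u is accessible from u and u \Vdash (P \land \neg P) \to P.
u \Vdash (P \land \neg P) \to P vacuously: no world accessible from u forces the antecedent P \land \neg P.
So the root u does not force \neg ((P \land \neg P) \to P); the model is a countermodel.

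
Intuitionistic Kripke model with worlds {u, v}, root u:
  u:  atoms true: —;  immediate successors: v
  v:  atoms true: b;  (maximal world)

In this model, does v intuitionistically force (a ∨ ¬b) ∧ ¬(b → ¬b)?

v ⊮ (a ∨ ¬b) ∧ ¬(b → ¬b) since v fails a ∨ ¬b.

No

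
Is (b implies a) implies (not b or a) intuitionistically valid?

This is the material-implication-as-disjunction principle, which is not intuitionistically valid.
A Kripke countermodel: worlds s0, s1; order generated by s0 <= s1; atoms true at each world — s0:{}; s1:{a,b}.
s0 does not force (b implies a) implies (not b or a): already at s0 itself, s0 forces b implies a but s0 does not force not b or a.
s0 does not force not b or a: neither disjunct is forced at s0.
s0 does not force not b since s1 is accessible from s0 and s1 forces b.
So the root s0 does not force the formula.

No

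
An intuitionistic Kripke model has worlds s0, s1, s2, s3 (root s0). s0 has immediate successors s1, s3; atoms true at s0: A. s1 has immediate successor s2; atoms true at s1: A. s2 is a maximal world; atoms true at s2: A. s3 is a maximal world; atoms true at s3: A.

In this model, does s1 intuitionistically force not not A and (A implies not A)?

No

s1 does not force not not A and (A implies not A) since s1 fails A implies not A.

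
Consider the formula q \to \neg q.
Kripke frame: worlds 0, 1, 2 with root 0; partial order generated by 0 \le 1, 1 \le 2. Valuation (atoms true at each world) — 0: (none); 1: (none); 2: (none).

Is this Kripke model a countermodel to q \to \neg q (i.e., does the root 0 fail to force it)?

No

0 \Vdash q \to \neg q vacuously: no world accessible from 0 forces the antecedent q.
So the root 0 forces q \to \neg q; the model is not a countermodel.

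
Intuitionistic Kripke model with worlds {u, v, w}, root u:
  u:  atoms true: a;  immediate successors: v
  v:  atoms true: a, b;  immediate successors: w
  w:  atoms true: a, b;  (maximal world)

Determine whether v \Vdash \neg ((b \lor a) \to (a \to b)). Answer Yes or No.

No

v \nVdash \neg ((b \lor a) \to (a \to b)) since v is accessible from v and v \Vdash (b \lor a) \to (a \to b).
v \Vdash (b \lor a) \to (a \to b): every world accessible from v that forces b \lor a (namely v, w) also forces a \to b.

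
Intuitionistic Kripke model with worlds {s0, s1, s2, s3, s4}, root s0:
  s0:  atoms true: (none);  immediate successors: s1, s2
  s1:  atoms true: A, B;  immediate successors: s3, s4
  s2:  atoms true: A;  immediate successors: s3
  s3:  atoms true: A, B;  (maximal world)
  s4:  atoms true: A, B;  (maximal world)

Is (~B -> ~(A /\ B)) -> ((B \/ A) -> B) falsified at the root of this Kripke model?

Yes

s0 ||-/- (~B -> ~(A /\ B)) -> ((B \/ A) -> B): already at s0 itself, s0 ||- ~B -> ~(A /\ B) but s0 ||-/- (B \/ A) -> B.
s0 ||-/- (B \/ A) -> B: at the accessible world s2, s2 ||- B \/ A but s2 ||-/- B.
s2 lacks atom B, so s2 ||-/- B.
So the root s0 does not force (~B -> ~(A /\ B)) -> ((B \/ A) -> B); the model is a countermodel.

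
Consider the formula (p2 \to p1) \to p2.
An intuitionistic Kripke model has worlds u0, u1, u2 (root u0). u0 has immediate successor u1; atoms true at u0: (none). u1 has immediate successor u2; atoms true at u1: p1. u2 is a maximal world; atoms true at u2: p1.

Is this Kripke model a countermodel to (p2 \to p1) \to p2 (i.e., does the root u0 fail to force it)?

u0 \nVdash (p2 \to p1) \to p2: already at u0 itself, u0 \Vdash p2 \to p1 but u0 \nVdash p2.
u0 lacks atom p2, so u0 \nVdash p2.
So the root u0 does not force (p2 \to p1) \to p2; the model is a countermodel.

Yes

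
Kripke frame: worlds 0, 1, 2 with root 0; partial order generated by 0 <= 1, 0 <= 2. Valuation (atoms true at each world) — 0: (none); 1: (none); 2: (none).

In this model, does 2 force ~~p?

2 ||-/- ~~p since 2 is accessible from 2 and 2 ||- ~p.
2 ||- ~p: no world accessible from 2 forces p.

No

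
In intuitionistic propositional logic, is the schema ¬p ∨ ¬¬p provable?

This is the weak law of excluded middle, which is not intuitionistically valid.
A Kripke countermodel: worlds u0, u1, u2; order generated by u0 ≤ u1, u0 ≤ u2; atoms true at each world — u0:{}; u1:{p}; u2:{}.
u0 ⊮ ¬p ∨ ¬¬p: neither disjunct is forced at u0.
u0 ⊮ ¬p since u1 is accessible from u0 and u1 ⊩ p.
So the root u0 does not force the formula.

No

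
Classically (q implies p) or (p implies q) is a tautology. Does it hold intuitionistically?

No

This is the Gödel–Dummett linearity axiom, which is not intuitionistically valid.
A Kripke countermodel: worlds u, v, w; order generated by u <= v, u <= w; atoms true at each world — u:{}; v:{q}; w:{p}.
u does not force (q implies p) or (p implies q): neither disjunct is forced at u.
u does not force q implies p: at the accessible world v, v forces q but v does not force p.
v lacks atom p, so v does not force p.
So the root u does not force the formula.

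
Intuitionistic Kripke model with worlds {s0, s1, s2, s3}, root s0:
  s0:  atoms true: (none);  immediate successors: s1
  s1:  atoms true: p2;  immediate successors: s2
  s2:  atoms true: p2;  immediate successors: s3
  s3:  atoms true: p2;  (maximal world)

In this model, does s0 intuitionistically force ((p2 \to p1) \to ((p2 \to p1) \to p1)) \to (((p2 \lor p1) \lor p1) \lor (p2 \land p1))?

No

s0 \nVdash ((p2 \to p1) \to ((p2 \to p1) \to p1)) \to (((p2 \lor p1) \lor p1) \lor (p2 \land p1)): already at s0 itself, s0 \Vdash (p2 \to p1) \to ((p2 \to p1) \to p1) but s0 \nVdash ((p2 \lor p1) \lor p1) \lor (p2 \land p1).
s0 \nVdash ((p2 \lor p1) \lor p1) \lor (p2 \land p1): neither disjunct is forced at s0.
s0 \nVdash (p2 \lor p1) \lor p1: neither disjunct is forced at s0.
s0 \nVdash p2 \lor p1: neither disjunct is forced at s0.
s0 lacks atom p2, so s0 \nVdash p2.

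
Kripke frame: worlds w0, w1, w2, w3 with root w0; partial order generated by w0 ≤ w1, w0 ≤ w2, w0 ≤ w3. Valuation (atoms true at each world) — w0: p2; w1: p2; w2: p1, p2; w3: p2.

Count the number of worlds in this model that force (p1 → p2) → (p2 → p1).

w0: does not force it — w0 ⊮ (p1 → p2) → (p2 → p1): already at w0 itself, w0 ⊩ p1 → p2 but w0 ⊮ p2 → p1.
w1: does not force it — w1 ⊮ (p1 → p2) → (p2 → p1): already at w1 itself, w1 ⊩ p1 → p2 but w1 ⊮ p2 → p1.
w2: forces it.
w3: does not force it.
Worlds forcing the formula: {w2}.

1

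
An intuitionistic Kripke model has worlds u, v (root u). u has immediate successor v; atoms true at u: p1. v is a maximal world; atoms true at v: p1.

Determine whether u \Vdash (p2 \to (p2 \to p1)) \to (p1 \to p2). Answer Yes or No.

u \nVdash (p2 \to (p2 \to p1)) \to (p1 \to p2): already at u itself, u \Vdash p2 \to (p2 \to p1) but u \nVdash p1 \to p2.
u \nVdash p1 \to p2: already at u itself, u \Vdash p1 but u \nVdash p2.
u lacks atom p2, so u \nVdash p2.

No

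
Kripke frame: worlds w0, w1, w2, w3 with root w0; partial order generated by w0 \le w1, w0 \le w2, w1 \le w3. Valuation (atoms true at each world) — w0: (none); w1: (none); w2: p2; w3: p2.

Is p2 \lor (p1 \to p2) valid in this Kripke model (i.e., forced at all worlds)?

Yes

w0 \Vdash p2 \lor (p1 \to p2) via the disjunct p1 \to p2.
Since the root w0 forces p2 \lor (p1 \to p2) and forcing is persistent (monotone upward), every world forces it.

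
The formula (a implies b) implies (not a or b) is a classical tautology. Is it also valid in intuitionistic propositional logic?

No

This is the material-implication-as-disjunction principle, which is not intuitionistically valid.
A Kripke countermodel: worlds s0, s1; order generated by s0 <= s1; atoms true at each world — s0:{}; s1:{a,b}.
s0 does not force (a implies b) implies (not a or b): already at s0 itself, s0 forces a implies b but s0 does not force not a or b.
s0 does not force not a or b: neither disjunct is forced at s0.
s0 does not force not a since s1 is accessible from s0 and s1 forces a.
So the root s0 does not force the formula.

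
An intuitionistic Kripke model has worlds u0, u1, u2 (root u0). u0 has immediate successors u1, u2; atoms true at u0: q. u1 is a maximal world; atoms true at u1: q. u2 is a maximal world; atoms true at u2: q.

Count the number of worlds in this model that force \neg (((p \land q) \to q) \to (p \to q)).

0

u0: does not force it — u0 \nVdash \neg (((p \land q) \to q) \to (p \to q)) since u0 is accessible from u0 and u0 \Vdash ((p \land q) \to q) \to (p \to q).
u1: does not force it — u1 \nVdash \neg (((p \land q) \to q) \to (p \to q)) since u1 is accessible from u1 and u1 \Vdash ((p \land q) \to q) \to (p \to q).
u2: does not force it.
Worlds forcing the formula: { }.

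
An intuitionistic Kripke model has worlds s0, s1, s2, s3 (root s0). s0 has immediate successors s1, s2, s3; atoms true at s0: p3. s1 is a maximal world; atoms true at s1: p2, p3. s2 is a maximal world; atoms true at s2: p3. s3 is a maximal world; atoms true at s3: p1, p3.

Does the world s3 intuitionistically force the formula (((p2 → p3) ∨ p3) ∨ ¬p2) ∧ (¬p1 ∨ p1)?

s3 ⊩ (((p2 → p3) ∨ p3) ∨ ¬p2) ∧ (¬p1 ∨ p1) since s3 forces both conjuncts.

Yes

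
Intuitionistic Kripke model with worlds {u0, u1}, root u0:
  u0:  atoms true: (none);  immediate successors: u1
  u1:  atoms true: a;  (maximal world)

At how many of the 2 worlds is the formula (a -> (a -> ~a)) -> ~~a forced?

2

u0: forces it.
u1: forces it.
Worlds forcing the formula: {u0, u1}.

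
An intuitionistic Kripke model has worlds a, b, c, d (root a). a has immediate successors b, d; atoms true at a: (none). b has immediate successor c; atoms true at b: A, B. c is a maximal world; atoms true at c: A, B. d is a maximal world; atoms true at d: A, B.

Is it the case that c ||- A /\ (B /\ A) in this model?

c ||- A /\ (B /\ A) since c forces both conjuncts.

Yes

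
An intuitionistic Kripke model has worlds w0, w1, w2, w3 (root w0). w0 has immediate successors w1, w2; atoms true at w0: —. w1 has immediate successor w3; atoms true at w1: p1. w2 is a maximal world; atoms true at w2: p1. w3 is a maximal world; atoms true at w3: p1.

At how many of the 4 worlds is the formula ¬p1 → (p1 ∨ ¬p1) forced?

w0: forces it.
w1: forces it.
w2: forces it.
w3: forces it.
Worlds forcing the formula: {w0, w1, w2, w3}.

4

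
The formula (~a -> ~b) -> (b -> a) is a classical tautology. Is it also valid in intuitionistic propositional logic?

This is the converse of contraposition, which is not intuitionistically valid.
A Kripke countermodel: worlds 0, 1; order generated by 0 <= 1; atoms true at each world — 0:{b}; 1:{a,b}.
0 ||-/- (~a -> ~b) -> (b -> a): already at 0 itself, 0 ||- ~a -> ~b but 0 ||-/- b -> a.
0 ||-/- b -> a: already at 0 itself, 0 ||- b but 0 ||-/- a.
0 lacks atom a, so 0 ||-/- a.
So the root 0 does not force the formula.

No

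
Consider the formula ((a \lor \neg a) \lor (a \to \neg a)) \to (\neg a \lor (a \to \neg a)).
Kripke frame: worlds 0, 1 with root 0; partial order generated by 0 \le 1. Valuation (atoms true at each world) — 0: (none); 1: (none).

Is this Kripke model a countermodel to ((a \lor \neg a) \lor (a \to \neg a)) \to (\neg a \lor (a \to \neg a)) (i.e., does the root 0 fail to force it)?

No

0 \Vdash ((a \lor \neg a) \lor (a \to \neg a)) \to (\neg a \lor (a \to \neg a)): every world accessible from 0 that forces (a \lor \neg a) \lor (a \to \neg a) (namely 0, 1) also forces \neg a \lor (a \to \neg a).
So the root 0 forces ((a \lor \neg a) \lor (a \to \neg a)) \to (\neg a \lor (a \to \neg a)); the model is not a countermodel.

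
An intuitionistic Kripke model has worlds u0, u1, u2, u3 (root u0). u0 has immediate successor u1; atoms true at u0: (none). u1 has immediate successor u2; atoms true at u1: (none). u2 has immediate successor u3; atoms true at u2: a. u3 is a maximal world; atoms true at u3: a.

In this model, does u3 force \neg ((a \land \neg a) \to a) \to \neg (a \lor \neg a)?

u3 \Vdash \neg ((a \land \neg a) \to a) \to \neg (a \lor \neg a) vacuously: no world accessible from u3 forces the antecedent \neg ((a \land \neg a) \to a).

Yes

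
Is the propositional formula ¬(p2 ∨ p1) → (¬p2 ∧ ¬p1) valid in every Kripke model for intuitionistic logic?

This is a constructively valid De Morgan direction (negated disjunction to conjunction of negations), which is intuitionistically derivable.
From ¬(p2 ∨ p1): if p2 held then p2 ∨ p1 would, contradiction — so ¬p2; similarly ¬p1.

Yes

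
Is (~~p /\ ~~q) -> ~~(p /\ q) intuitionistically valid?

This is the distribution of double negation over conjunction, which is intuitionistically derivable.
Assume ~~p, ~~q, and ~(p /\ q). From p we'd get ~q (since p /\ q is refuted), contradicting ~~q; so ~p, contradicting ~~p.

Yes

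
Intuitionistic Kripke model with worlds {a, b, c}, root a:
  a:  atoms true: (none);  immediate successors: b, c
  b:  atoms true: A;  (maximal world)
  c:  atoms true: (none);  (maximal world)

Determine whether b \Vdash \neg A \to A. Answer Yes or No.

Yes

b \Vdash \neg A \to A vacuously: no world accessible from b forces the antecedent \neg A.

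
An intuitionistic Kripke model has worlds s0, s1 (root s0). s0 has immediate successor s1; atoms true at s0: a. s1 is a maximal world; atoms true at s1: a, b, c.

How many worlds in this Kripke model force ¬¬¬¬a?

s0: forces it.
s1: forces it.
Worlds forcing the formula: {s0, s1}.

2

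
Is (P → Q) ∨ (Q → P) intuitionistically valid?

This is the Gödel–Dummett linearity axiom, which is not intuitionistically valid.
A Kripke countermodel: worlds a, b, c; order generated by a ≤ b, a ≤ c; atoms true at each world — a:{}; b:{P}; c:{Q}.
a ⊮ (P → Q) ∨ (Q → P): neither disjunct is forced at a.
a ⊮ P → Q: at the accessible world b, b ⊩ P but b ⊮ Q.
b lacks atom Q, so b ⊮ Q.
So the root a does not force the formula.

No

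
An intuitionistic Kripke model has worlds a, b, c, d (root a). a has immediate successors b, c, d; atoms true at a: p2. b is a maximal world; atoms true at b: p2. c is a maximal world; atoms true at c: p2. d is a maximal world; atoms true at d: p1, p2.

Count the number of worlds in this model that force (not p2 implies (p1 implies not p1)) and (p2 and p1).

1

a: does not force it — a does not force (not p2 implies (p1 implies not p1)) and (p2 and p1) since a fails p2 and p1.
b: does not force it — b does not force (not p2 implies (p1 implies not p1)) and (p2 and p1) since b fails p2 and p1.
c: does not force it.
d: forces it.
Worlds forcing the formula: {d}.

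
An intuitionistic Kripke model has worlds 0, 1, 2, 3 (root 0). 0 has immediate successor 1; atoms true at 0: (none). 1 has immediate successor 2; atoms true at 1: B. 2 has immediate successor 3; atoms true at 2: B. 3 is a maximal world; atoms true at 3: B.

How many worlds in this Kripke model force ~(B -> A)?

4

0: forces it.
1: forces it.
2: forces it.
3: forces it.
Worlds forcing the formula: {0, 1, 2, 3}.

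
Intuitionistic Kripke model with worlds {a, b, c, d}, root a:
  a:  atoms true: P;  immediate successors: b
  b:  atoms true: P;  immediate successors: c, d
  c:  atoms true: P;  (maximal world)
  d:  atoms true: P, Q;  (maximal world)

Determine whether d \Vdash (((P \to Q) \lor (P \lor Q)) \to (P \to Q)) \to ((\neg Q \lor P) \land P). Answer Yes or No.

d \Vdash (((P \to Q) \lor (P \lor Q)) \to (P \to Q)) \to ((\neg Q \lor P) \land P): every world accessible from d that forces ((P \to Q) \lor (P \lor Q)) \to (P \to Q) (namely d) also forces (\neg Q \lor P) \land P.

Yes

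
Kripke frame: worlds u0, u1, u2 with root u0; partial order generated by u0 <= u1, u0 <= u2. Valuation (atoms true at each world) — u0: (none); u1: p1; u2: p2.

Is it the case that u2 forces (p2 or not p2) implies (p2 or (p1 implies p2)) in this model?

Yes

u2 forces (p2 or not p2) implies (p2 or (p1 implies p2)): every world accessible from u2 that forces p2 or not p2 (namely u2) also forces p2 or (p1 implies p2).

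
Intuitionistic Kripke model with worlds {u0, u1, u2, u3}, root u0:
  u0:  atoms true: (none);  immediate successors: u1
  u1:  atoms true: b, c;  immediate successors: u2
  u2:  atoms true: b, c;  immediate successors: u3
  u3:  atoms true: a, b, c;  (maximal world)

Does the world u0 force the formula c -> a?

u0 ||-/- c -> a: at the accessible world u1, u1 ||- c but u1 ||-/- a.
u1 lacks atom a, so u1 ||-/- a.

No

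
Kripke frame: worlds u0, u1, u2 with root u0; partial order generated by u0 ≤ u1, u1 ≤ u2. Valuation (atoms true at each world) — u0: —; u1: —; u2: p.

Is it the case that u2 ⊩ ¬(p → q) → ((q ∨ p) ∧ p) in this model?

Yes

u2 ⊩ ¬(p → q) → ((q ∨ p) ∧ p): every world accessible from u2 that forces ¬(p → q) (namely u2) also forces (q ∨ p) ∧ p.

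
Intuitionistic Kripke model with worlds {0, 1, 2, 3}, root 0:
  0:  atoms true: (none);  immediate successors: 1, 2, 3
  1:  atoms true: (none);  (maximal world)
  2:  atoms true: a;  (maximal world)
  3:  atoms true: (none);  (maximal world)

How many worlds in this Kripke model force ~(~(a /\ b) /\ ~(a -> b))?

2

0: does not force it — 0 ||-/- ~(~(a /\ b) /\ ~(a -> b)) since 2 is accessible from 0 and 2 ||- ~(a /\ b) /\ ~(a -> b).
1: forces it.
2: does not force it — 2 ||-/- ~(~(a /\ b) /\ ~(a -> b)) since 2 is accessible from 2 and 2 ||- ~(a /\ b) /\ ~(a -> b).
3: forces it.
Worlds forcing the formula: {1, 3}.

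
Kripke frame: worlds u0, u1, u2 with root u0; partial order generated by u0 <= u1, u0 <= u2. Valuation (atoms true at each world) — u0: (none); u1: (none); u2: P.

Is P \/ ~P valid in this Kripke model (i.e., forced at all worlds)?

Not every world: u0 ||-/- P \/ ~P.
u0 ||-/- P \/ ~P: neither disjunct is forced at u0.
u0 lacks atom P, so u0 ||-/- P.

No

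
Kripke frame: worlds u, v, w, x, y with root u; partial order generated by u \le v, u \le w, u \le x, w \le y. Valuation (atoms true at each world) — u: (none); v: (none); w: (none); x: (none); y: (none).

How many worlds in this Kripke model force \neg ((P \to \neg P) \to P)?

5

u: forces it.
v: forces it.
w: forces it.
x: forces it.
y: forces it.
Worlds forcing the formula: {u, v, w, x, y}.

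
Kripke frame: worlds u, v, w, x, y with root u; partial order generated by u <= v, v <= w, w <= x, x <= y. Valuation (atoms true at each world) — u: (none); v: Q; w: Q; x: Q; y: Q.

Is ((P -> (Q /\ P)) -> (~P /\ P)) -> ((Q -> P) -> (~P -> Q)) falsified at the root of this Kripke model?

u ||- ((P -> (Q /\ P)) -> (~P /\ P)) -> ((Q -> P) -> (~P -> Q)) vacuously: no world accessible from u forces the antecedent (P -> (Q /\ P)) -> (~P /\ P).
So the root u forces ((P -> (Q /\ P)) -> (~P /\ P)) -> ((Q -> P) -> (~P -> Q)); the model is not a countermodel.

No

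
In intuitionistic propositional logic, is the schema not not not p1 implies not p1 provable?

This is triple-negation reduction, which is intuitionistically derivable.
Assume not not not p1 and suppose p1. Then not not p1 (double-negation introduction), contradicting not not not p1. So not p1.

Yes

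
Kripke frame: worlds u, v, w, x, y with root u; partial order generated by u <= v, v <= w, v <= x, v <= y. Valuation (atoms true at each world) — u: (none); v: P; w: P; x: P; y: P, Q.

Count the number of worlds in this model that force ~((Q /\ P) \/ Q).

2

u: does not force it — u ||-/- ~((Q /\ P) \/ Q) since y is accessible from u and y ||- (Q /\ P) \/ Q.
v: does not force it.
w: forces it.
x: forces it.
y: does not force it.
Worlds forcing the formula: {w, x}.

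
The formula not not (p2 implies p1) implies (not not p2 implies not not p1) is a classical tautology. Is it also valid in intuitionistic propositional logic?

This is the distribution of double negation over implication, which is intuitionistically derivable.
Assume not not (p2 implies p1) and not not p2; suppose not p1. Then p2 implies p1 would give not p2 (by contraposition), contradicting not not p2; so not (p2 implies p1), contradicting not not (p2 implies p1). Hence not not p1.

Yes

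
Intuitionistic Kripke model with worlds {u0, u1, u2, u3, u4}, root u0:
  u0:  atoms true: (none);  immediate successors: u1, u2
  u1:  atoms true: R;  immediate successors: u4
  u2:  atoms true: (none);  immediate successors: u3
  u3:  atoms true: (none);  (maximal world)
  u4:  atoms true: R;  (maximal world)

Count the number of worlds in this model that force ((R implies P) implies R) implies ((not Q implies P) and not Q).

u0: does not force it — u0 does not force ((R implies P) implies R) implies ((not Q implies P) and not Q): at the accessible world u1, u1 forces (R implies P) implies R but u1 does not force (not Q implies P) and not Q.
u1: does not force it — u1 does not force ((R implies P) implies R) implies ((not Q implies P) and not Q): already at u1 itself, u1 forces (R implies P) implies R but u1 does not force (not Q implies P) and not Q.
u2: forces it.
u3: forces it.
u4: does not force it — u4 does not force ((R implies P) implies R) implies ((not Q implies P) and not Q): already at u4 itself, u4 forces (R implies P) implies R but u4 does not force (not Q implies P) and not Q.
Worlds forcing the formula: {u2, u3}.

2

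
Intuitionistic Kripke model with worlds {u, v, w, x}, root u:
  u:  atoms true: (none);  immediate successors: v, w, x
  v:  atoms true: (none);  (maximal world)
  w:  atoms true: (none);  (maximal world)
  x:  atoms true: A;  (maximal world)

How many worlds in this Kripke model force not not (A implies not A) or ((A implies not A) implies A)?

3

u: does not force it — u does not force not not (A implies not A) or ((A implies not A) implies A): neither disjunct is forced at u.
v: forces it.
w: forces it.
x: forces it.
Worlds forcing the formula: {v, w, x}.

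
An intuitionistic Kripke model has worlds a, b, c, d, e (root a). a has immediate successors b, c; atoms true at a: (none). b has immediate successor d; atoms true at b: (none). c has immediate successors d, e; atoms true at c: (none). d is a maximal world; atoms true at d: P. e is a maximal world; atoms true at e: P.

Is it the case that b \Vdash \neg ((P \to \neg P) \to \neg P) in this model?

No

b \nVdash \neg ((P \to \neg P) \to \neg P) since b is accessible from b and b \Vdash (P \to \neg P) \to \neg P.
b \Vdash (P \to \neg P) \to \neg P vacuously: no world accessible from b forces the antecedent P \to \neg P.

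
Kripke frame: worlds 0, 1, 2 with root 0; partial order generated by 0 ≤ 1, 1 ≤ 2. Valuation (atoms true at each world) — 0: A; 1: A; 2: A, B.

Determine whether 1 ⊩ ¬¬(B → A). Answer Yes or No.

Yes

1 ⊩ ¬¬(B → A): no world accessible from 1 forces ¬(B → A).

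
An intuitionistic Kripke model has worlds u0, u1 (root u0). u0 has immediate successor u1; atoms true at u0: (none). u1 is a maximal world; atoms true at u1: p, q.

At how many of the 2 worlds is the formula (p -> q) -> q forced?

u0: does not force it — u0 ||-/- (p -> q) -> q: already at u0 itself, u0 ||- p -> q but u0 ||-/- q.
u1: forces it.
Worlds forcing the formula: {u1}.

1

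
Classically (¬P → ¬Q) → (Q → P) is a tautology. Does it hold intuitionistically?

This is the converse of contraposition, which is not intuitionistically valid.
A Kripke countermodel: worlds a, b; order generated by a ≤ b; atoms true at each world — a:{Q}; b:{P,Q}.
a ⊮ (¬P → ¬Q) → (Q → P): already at a itself, a ⊩ ¬P → ¬Q but a ⊮ Q → P.
a ⊮ Q → P: already at a itself, a ⊩ Q but a ⊮ P.
a lacks atom P, so a ⊮ P.
So the root a does not force the formula.

No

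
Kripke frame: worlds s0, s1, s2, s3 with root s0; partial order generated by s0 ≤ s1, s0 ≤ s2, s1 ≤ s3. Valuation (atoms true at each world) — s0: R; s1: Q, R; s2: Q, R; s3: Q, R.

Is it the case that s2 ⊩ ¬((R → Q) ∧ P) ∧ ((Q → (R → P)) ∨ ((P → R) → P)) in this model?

No

s2 ⊮ ¬((R → Q) ∧ P) ∧ ((Q → (R → P)) ∨ ((P → R) → P)) since s2 fails (Q → (R → P)) ∨ ((P → R) → P).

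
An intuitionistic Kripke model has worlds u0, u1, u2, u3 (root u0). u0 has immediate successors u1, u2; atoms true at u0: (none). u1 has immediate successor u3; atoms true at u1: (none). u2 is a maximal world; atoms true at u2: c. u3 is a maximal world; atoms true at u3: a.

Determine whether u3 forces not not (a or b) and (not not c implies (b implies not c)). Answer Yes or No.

Yes

u3 forces not not (a or b) and (not not c implies (b implies not c)) since u3 forces both conjuncts.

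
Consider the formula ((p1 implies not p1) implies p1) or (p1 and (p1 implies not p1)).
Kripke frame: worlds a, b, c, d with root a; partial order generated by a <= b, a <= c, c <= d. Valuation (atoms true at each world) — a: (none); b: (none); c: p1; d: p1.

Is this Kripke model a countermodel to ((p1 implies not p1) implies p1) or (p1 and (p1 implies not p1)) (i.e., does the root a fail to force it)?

Yes

a does not force ((p1 implies not p1) implies p1) or (p1 and (p1 implies not p1)): neither disjunct is forced at a.
a does not force (p1 implies not p1) implies p1: at the accessible world b, b forces p1 implies not p1 but b does not force p1.
b lacks atom p1, so b does not force p1.
So the root a does not force ((p1 implies not p1) implies p1) or (p1 and (p1 implies not p1)); the model is a countermodel.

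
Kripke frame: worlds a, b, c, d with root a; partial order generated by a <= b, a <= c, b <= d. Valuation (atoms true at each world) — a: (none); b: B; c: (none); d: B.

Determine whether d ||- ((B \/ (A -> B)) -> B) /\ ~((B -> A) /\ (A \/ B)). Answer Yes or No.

Yes

d ||- ((B \/ (A -> B)) -> B) /\ ~((B -> A) /\ (A \/ B)) since d forces both conjuncts.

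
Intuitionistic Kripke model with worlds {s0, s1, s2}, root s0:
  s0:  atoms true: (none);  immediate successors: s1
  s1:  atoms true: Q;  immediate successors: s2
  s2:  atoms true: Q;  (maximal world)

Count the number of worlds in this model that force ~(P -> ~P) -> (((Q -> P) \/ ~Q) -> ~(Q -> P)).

3

s0: forces it.
s1: forces it.
s2: forces it.
Worlds forcing the formula: {s0, s1, s2}.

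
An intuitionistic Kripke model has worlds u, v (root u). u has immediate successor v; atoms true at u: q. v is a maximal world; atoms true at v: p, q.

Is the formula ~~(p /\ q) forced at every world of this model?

u ||- ~~(p /\ q): no world accessible from u forces ~(p /\ q).
Since the root u forces ~~(p /\ q) and forcing is persistent (monotone upward), every world forces it.

Yes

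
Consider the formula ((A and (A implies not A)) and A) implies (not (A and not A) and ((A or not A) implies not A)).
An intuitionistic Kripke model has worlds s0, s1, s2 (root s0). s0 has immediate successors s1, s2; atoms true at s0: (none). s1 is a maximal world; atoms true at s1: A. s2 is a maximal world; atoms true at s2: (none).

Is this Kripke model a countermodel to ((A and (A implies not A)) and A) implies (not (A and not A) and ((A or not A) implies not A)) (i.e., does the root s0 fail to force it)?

s0 forces ((A and (A implies not A)) and A) implies (not (A and not A) and ((A or not A) implies not A)) vacuously: no world accessible from s0 forces the antecedent (A and (A implies not A)) and A.
So the root s0 forces ((A and (A implies not A)) and A) implies (not (A and not A) and ((A or not A) implies not A)); the model is not a countermodel.

No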